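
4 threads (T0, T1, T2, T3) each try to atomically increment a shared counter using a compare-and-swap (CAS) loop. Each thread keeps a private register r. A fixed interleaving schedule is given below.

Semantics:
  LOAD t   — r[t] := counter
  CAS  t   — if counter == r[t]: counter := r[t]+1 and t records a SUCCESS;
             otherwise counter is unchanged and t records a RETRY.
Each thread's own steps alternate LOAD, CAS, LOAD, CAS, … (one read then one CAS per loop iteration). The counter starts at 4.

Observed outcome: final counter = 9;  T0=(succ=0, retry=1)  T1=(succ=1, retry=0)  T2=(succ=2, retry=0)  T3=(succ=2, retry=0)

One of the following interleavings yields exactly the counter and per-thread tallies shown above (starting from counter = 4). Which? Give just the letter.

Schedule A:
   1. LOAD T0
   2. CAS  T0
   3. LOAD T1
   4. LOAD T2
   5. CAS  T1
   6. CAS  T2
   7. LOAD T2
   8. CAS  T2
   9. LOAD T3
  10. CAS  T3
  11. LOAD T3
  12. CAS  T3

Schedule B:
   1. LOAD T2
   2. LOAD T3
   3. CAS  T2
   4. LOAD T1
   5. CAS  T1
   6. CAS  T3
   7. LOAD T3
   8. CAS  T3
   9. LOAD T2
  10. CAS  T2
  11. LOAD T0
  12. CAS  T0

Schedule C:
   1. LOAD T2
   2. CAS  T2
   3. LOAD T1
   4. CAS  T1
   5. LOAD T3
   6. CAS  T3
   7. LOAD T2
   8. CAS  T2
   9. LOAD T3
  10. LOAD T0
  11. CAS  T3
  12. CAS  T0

C

Tracing schedule C:
[1] T2.load  rd  (counter 4, T2.r 4)
[2] T2.cas  hit  (counter 5, T2.r 4)
[3] T1.load  rd  (counter 5, T1.r 5)
[4] T1.cas  hit  (counter 6, T1.r 5)
[5] T3.load  rd  (counter 6, T3.r 6)
[6] T3.cas  hit  (counter 7, T3.r 6)
[7] T2.load  rd  (counter 7, T2.r 7)
[8] T2.cas  hit  (counter 8, T2.r 7)
[9] T3.load  rd  (counter 8, T3.r 8)
[10] T0.load  rd  (counter 8, T0.r 8)
[11] T3.cas  hit  (counter 9, T3.r 8)
[12] T0.cas  miss  (counter 9, T0.r 8)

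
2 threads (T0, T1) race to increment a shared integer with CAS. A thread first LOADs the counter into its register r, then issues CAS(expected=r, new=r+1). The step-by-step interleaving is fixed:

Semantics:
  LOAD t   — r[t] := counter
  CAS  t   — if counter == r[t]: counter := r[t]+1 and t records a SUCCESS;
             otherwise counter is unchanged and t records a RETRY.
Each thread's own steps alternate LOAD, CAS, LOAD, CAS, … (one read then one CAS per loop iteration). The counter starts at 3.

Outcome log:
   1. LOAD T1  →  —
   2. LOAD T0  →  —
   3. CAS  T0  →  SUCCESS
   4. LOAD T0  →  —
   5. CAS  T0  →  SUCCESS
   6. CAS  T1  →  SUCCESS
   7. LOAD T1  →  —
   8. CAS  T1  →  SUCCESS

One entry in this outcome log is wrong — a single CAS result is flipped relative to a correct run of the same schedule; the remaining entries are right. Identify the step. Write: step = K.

Correct run:
T1 LOAD — after: cnt=3, r=3 — load
T0 LOAD — after: cnt=3, r=3 — load
T0 CAS — after: cnt=4, r=3 — ok
T0 LOAD — after: cnt=4, r=4 — load
T0 CAS — after: cnt=5, r=4 — ok
T1 CAS — after: cnt=5, r=3 — retry
T1 LOAD — after: cnt=5, r=5 — load
T1 CAS — after: cnt=6, r=5 — ok
Flip is step 6.

step = 6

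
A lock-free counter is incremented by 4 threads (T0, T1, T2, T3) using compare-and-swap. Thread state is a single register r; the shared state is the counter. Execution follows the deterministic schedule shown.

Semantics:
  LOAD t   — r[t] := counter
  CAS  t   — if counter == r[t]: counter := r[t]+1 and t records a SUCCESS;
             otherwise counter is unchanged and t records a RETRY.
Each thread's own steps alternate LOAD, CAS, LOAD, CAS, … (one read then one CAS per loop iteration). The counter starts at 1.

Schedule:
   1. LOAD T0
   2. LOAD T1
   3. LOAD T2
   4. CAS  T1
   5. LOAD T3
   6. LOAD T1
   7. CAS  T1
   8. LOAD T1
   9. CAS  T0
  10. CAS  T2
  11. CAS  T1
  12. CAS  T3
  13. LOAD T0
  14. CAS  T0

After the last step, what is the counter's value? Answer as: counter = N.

step 1: T0 LOAD ⇒ load; ctr=1 reg=1
step 2: T1 LOAD ⇒ load; ctr=1 reg=1
step 3: T2 LOAD ⇒ load; ctr=1 reg=1
step 4: T1 CAS ⇒ ok; ctr=2 reg=1
step 5: T3 LOAD ⇒ load; ctr=2 reg=2
step 6: T1 LOAD ⇒ load; ctr=2 reg=2
step 7: T1 CAS ⇒ ok; ctr=3 reg=2
step 8: T1 LOAD ⇒ load; ctr=3 reg=3
step 9: T0 CAS ⇒ retry; ctr=3 reg=1
step 10: T2 CAS ⇒ retry; ctr=3 reg=1
step 11: T1 CAS ⇒ ok; ctr=4 reg=3
step 12: T3 CAS ⇒ retry; ctr=4 reg=2
step 13: T0 LOAD ⇒ load; ctr=4 reg=4
step 14: T0 CAS ⇒ ok; ctr=5 reg=4

counter = 5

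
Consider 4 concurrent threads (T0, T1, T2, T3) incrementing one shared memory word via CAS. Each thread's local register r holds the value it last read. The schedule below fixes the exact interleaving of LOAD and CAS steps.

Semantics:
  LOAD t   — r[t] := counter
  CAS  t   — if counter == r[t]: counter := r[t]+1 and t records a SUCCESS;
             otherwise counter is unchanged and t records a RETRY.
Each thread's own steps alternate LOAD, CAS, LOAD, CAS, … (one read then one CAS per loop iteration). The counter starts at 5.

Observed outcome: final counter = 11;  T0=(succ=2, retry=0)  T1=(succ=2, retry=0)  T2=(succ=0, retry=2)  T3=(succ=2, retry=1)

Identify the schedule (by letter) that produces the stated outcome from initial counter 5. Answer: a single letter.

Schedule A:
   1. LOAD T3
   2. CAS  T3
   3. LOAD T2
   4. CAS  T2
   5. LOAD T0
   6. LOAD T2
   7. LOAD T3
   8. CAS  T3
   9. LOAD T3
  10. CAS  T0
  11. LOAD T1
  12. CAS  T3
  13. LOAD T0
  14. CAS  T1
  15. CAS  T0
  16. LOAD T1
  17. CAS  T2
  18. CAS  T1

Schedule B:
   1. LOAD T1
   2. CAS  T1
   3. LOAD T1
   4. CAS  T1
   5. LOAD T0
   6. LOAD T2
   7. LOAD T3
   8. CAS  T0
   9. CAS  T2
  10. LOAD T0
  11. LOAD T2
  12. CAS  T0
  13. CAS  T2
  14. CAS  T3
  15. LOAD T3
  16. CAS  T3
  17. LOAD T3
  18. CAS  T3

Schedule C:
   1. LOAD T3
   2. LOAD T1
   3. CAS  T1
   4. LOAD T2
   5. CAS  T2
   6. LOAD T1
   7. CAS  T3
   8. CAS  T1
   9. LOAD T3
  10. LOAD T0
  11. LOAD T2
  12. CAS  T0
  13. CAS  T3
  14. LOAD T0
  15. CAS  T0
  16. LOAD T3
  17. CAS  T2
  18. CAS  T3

B

Tracing schedule B:
#1 T1 reads 5
#2 T1 CAS(5→6) writes; counter now 6
#3 T1 reads 6
#4 T1 CAS(6→7) writes; counter now 7
#5 T0 reads 7
#6 T2 reads 7
#7 T3 reads 7
#8 T0 CAS(7→8) writes; counter now 8
#9 T2 CAS(7→8) fails; counter now 8
#10 T0 reads 8
#11 T2 reads 8
#12 T0 CAS(8→9) writes; counter now 9
#13 T2 CAS(8→9) fails; counter now 9
#14 T3 CAS(7→8) fails; counter now 9
#15 T3 reads 9
#16 T3 CAS(9→10) writes; counter now 10
#17 T3 reads 10
#18 T3 CAS(10→11) writes; counter now 11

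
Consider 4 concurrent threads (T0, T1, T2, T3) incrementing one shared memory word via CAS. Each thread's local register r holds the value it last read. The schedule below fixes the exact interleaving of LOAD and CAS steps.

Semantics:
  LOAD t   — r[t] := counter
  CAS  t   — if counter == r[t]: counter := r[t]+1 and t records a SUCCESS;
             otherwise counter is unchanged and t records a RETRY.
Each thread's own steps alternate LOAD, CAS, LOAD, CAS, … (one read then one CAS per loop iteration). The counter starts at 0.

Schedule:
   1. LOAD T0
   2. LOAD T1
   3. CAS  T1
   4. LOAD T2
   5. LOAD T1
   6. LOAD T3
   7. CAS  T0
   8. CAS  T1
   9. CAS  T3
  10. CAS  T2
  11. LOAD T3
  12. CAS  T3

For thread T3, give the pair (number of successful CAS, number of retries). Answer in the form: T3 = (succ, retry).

T3 = (1, 1)

1. LOAD T0 → mem=0 r[T0]=0 [LOAD]
2. LOAD T1 → mem=0 r[T1]=0 [LOAD]
3. CAS T1 → mem=1 r[T1]=0 [OK]
4. LOAD T2 → mem=1 r[T2]=1 [LOAD]
5. LOAD T1 → mem=1 r[T1]=1 [LOAD]
6. LOAD T3 → mem=1 r[T3]=1 [LOAD]
7. CAS T0 → mem=1 r[T0]=0 [RETRY]
8. CAS T1 → mem=2 r[T1]=1 [OK]
9. CAS T3 → mem=2 r[T3]=1 [RETRY]
10. CAS T2 → mem=2 r[T2]=1 [RETRY]
11. LOAD T3 → mem=2 r[T3]=2 [LOAD]
12. CAS T3 → mem=3 r[T3]=2 [OK]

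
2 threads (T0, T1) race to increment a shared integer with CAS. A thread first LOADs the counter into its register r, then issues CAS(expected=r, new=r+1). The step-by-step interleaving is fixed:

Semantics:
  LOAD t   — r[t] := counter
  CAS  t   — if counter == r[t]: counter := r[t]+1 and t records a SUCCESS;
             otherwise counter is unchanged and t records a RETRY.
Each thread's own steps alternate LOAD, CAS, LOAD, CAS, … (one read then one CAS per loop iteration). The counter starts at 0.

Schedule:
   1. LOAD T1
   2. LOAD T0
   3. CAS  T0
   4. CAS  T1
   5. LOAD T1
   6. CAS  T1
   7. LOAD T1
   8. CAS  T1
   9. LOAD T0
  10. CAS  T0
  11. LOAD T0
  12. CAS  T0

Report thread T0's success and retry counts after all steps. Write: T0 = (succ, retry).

1. LOAD T1 → mem=0 r[T1]=0 [LOAD]
2. LOAD T0 → mem=0 r[T0]=0 [LOAD]
3. CAS T0 → mem=1 r[T0]=0 [OK]
4. CAS T1 → mem=1 r[T1]=0 [RETRY]
5. LOAD T1 → mem=1 r[T1]=1 [LOAD]
6. CAS T1 → mem=2 r[T1]=1 [OK]
7. LOAD T1 → mem=2 r[T1]=2 [LOAD]
8. CAS T1 → mem=3 r[T1]=2 [OK]
9. LOAD T0 → mem=3 r[T0]=3 [LOAD]
10. CAS T0 → mem=4 r[T0]=3 [OK]
11. LOAD T0 → mem=4 r[T0]=4 [LOAD]
12. CAS T0 → mem=5 r[T0]=4 [OK]

T0 = (3, 0)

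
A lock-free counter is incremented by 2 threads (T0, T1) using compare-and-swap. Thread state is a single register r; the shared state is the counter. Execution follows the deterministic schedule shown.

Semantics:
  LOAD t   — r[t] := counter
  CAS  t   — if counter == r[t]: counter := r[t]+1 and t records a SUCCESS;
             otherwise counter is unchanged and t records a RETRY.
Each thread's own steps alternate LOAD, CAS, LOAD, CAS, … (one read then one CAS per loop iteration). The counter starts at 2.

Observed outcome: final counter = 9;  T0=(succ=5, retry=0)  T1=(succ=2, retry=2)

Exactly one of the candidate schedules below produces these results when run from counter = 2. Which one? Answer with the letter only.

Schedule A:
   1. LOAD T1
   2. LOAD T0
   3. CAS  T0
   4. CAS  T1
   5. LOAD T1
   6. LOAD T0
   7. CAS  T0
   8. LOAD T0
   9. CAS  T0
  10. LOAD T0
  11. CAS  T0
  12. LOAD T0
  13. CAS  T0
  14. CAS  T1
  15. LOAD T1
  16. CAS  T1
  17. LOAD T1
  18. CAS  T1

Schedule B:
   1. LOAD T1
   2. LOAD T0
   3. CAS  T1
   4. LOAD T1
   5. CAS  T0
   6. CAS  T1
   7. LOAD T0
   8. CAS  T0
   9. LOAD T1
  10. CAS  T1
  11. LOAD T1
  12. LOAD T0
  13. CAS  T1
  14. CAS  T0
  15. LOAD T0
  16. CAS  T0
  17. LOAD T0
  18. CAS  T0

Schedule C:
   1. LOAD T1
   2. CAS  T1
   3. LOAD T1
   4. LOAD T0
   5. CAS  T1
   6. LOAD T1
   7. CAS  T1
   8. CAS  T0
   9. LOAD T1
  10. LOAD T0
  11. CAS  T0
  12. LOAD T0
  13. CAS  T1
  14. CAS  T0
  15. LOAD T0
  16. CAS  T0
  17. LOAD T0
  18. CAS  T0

A

Tracing schedule A:
step 1: T1 LOAD ⇒ load; ctr=2 reg=2
step 2: T0 LOAD ⇒ load; ctr=2 reg=2
step 3: T0 CAS ⇒ ok; ctr=3 reg=2
step 4: T1 CAS ⇒ retry; ctr=3 reg=2
step 5: T1 LOAD ⇒ load; ctr=3 reg=3
step 6: T0 LOAD ⇒ load; ctr=3 reg=3
step 7: T0 CAS ⇒ ok; ctr=4 reg=3
step 8: T0 LOAD ⇒ load; ctr=4 reg=4
step 9: T0 CAS ⇒ ok; ctr=5 reg=4
step 10: T0 LOAD ⇒ load; ctr=5 reg=5
step 11: T0 CAS ⇒ ok; ctr=6 reg=5
step 12: T0 LOAD ⇒ load; ctr=6 reg=6
step 13: T0 CAS ⇒ ok; ctr=7 reg=6
step 14: T1 CAS ⇒ retry; ctr=7 reg=3
step 15: T1 LOAD ⇒ load; ctr=7 reg=7
step 16: T1 CAS ⇒ ok; ctr=8 reg=7
step 17: T1 LOAD ⇒ load; ctr=8 reg=8
step 18: T1 CAS ⇒ ok; ctr=9 reg=8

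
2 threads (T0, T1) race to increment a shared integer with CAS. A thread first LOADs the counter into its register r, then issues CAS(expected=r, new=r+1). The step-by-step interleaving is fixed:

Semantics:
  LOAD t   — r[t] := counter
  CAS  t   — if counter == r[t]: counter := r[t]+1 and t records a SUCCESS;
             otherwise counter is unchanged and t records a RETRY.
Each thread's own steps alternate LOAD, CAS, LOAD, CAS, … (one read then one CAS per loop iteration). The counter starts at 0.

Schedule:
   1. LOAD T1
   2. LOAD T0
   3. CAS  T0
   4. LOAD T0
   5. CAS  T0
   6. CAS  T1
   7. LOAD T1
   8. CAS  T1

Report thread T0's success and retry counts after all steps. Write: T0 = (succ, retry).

T0 = (2, 0)

#1 T1 reads 0
#2 T0 reads 0
#3 T0 CAS(0→1) writes; counter now 1
#4 T0 reads 1
#5 T0 CAS(1→2) writes; counter now 2
#6 T1 CAS(0→1) fails; counter now 2
#7 T1 reads 2
#8 T1 CAS(2→3) writes; counter now 3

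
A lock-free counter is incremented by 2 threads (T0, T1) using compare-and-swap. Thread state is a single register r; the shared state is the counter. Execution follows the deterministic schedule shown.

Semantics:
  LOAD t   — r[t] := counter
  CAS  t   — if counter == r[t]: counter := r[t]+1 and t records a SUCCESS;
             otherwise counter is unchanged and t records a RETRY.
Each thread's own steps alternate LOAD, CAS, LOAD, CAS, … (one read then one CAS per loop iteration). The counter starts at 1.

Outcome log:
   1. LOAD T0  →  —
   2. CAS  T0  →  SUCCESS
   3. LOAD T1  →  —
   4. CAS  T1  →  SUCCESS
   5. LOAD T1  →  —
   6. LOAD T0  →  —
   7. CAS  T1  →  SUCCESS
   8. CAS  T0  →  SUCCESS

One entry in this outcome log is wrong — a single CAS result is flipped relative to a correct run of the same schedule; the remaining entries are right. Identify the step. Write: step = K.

step = 8

Reference trace:
T0 LOAD — after: cnt=1, r=1 — load
T0 CAS — after: cnt=2, r=1 — ok
T1 LOAD — after: cnt=2, r=2 — load
T1 CAS — after: cnt=3, r=2 — ok
T1 LOAD — after: cnt=3, r=3 — load
T0 LOAD — after: cnt=3, r=3 — load
T1 CAS — after: cnt=4, r=3 — ok
T0 CAS — after: cnt=4, r=3 — retry
Flip is step 8.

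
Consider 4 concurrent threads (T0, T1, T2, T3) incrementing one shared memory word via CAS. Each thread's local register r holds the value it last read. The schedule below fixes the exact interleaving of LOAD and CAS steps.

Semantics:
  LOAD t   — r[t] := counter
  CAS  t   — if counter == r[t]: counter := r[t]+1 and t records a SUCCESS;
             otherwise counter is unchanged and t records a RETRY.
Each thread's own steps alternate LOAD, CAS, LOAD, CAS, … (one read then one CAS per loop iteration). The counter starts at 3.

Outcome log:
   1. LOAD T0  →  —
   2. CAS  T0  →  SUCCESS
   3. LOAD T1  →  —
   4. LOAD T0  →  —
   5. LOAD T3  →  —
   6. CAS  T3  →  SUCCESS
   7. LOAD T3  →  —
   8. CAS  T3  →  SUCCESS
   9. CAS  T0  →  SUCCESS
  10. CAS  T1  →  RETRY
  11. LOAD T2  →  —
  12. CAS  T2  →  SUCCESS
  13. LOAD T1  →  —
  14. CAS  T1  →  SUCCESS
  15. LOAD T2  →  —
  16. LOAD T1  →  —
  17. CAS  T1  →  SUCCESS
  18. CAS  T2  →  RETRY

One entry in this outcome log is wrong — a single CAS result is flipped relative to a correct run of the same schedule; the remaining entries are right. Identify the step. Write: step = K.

step = 9

Re-executing:
step 1: T0 LOAD ⇒ load; ctr=3 reg=3
step 2: T0 CAS ⇒ ok; ctr=4 reg=3
step 3: T1 LOAD ⇒ load; ctr=4 reg=4
step 4: T0 LOAD ⇒ load; ctr=4 reg=4
step 5: T3 LOAD ⇒ load; ctr=4 reg=4
step 6: T3 CAS ⇒ ok; ctr=5 reg=4
step 7: T3 LOAD ⇒ load; ctr=5 reg=5
step 8: T3 CAS ⇒ ok; ctr=6 reg=5
step 9: T0 CAS ⇒ retry; ctr=6 reg=4
step 10: T1 CAS ⇒ retry; ctr=6 reg=4
step 11: T2 LOAD ⇒ load; ctr=6 reg=6
step 12: T2 CAS ⇒ ok; ctr=7 reg=6
step 13: T1 LOAD ⇒ load; ctr=7 reg=7
step 14: T1 CAS ⇒ ok; ctr=8 reg=7
step 15: T2 LOAD ⇒ load; ctr=8 reg=8
step 16: T1 LOAD ⇒ load; ctr=8 reg=8
step 17: T1 CAS ⇒ ok; ctr=9 reg=8
step 18: T2 CAS ⇒ retry; ctr=9 reg=8
Flip is step 9.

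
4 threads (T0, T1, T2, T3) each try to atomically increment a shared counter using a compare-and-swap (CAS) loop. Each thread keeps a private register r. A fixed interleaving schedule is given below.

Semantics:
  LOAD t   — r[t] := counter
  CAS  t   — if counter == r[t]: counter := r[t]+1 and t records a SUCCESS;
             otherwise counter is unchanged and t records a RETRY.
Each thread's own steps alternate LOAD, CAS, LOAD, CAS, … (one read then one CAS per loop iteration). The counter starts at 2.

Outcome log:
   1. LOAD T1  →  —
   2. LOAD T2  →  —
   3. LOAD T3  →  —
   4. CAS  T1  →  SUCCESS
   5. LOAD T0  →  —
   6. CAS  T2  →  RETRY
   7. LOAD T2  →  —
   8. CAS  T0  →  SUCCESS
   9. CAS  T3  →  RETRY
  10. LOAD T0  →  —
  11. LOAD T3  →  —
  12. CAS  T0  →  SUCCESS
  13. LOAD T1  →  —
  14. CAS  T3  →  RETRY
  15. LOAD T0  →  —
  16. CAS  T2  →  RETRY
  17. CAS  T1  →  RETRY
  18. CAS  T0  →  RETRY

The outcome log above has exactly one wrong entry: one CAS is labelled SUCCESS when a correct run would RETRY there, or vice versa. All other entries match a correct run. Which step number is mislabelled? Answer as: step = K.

Correct run:
1. LOAD T1 → mem=2 r[T1]=2 [LOAD]
2. LOAD T2 → mem=2 r[T2]=2 [LOAD]
3. LOAD T3 → mem=2 r[T3]=2 [LOAD]
4. CAS T1 → mem=3 r[T1]=2 [OK]
5. LOAD T0 → mem=3 r[T0]=3 [LOAD]
6. CAS T2 → mem=3 r[T2]=2 [RETRY]
7. LOAD T2 → mem=3 r[T2]=3 [LOAD]
8. CAS T0 → mem=4 r[T0]=3 [OK]
9. CAS T3 → mem=4 r[T3]=2 [RETRY]
10. LOAD T0 → mem=4 r[T0]=4 [LOAD]
11. LOAD T3 → mem=4 r[T3]=4 [LOAD]
12. CAS T0 → mem=5 r[T0]=4 [OK]
13. LOAD T1 → mem=5 r[T1]=5 [LOAD]
14. CAS T3 → mem=5 r[T3]=4 [RETRY]
15. LOAD T0 → mem=5 r[T0]=5 [LOAD]
16. CAS T2 → mem=5 r[T2]=3 [RETRY]
17. CAS T1 → mem=6 r[T1]=5 [OK]
18. CAS T0 → mem=6 r[T0]=5 [RETRY]
Flip is step 17.

step = 17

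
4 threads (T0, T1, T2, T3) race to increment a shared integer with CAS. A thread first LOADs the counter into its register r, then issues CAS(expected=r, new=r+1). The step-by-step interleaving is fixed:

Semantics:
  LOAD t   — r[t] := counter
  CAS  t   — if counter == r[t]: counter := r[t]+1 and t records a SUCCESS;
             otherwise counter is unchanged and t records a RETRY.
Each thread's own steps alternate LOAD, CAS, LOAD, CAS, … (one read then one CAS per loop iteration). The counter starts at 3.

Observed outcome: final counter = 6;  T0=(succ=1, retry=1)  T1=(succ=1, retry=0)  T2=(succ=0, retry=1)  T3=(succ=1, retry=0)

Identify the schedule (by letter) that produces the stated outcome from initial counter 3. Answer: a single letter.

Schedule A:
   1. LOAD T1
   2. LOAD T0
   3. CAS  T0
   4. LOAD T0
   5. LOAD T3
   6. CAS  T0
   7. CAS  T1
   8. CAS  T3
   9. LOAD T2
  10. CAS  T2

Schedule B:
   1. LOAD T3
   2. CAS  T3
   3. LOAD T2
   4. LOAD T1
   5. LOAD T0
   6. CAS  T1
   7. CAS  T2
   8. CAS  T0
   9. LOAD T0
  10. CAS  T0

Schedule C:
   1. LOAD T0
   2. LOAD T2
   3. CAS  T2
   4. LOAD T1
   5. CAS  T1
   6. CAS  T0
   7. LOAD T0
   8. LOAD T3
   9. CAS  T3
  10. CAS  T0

B

Run B:
step 1: T3 LOAD ⇒ load; ctr=3 reg=3
step 2: T3 CAS ⇒ ok; ctr=4 reg=3
step 3: T2 LOAD ⇒ load; ctr=4 reg=4
step 4: T1 LOAD ⇒ load; ctr=4 reg=4
step 5: T0 LOAD ⇒ load; ctr=4 reg=4
step 6: T1 CAS ⇒ ok; ctr=5 reg=4
step 7: T2 CAS ⇒ retry; ctr=5 reg=4
step 8: T0 CAS ⇒ retry; ctr=5 reg=4
step 9: T0 LOAD ⇒ load; ctr=5 reg=5
step 10: T0 CAS ⇒ ok; ctr=6 reg=5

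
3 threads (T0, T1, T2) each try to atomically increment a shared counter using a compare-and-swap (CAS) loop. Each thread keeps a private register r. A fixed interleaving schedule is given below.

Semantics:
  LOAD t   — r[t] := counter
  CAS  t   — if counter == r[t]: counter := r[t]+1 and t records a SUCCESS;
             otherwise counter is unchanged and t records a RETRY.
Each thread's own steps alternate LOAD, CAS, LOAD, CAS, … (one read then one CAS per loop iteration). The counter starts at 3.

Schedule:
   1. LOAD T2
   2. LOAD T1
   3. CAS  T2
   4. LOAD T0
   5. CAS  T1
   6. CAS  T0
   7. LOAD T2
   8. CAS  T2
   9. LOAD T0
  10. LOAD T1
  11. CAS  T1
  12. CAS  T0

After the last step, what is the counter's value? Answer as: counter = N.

counter = 7

step 1: T2 LOAD ⇒ load; ctr=3 reg=3
step 2: T1 LOAD ⇒ load; ctr=3 reg=3
step 3: T2 CAS ⇒ ok; ctr=4 reg=3
step 4: T0 LOAD ⇒ load; ctr=4 reg=4
step 5: T1 CAS ⇒ retry; ctr=4 reg=3
step 6: T0 CAS ⇒ ok; ctr=5 reg=4
step 7: T2 LOAD ⇒ load; ctr=5 reg=5
step 8: T2 CAS ⇒ ok; ctr=6 reg=5
step 9: T0 LOAD ⇒ load; ctr=6 reg=6
step 10: T1 LOAD ⇒ load; ctr=6 reg=6
step 11: T1 CAS ⇒ ok; ctr=7 reg=6
step 12: T0 CAS ⇒ retry; ctr=7 reg=6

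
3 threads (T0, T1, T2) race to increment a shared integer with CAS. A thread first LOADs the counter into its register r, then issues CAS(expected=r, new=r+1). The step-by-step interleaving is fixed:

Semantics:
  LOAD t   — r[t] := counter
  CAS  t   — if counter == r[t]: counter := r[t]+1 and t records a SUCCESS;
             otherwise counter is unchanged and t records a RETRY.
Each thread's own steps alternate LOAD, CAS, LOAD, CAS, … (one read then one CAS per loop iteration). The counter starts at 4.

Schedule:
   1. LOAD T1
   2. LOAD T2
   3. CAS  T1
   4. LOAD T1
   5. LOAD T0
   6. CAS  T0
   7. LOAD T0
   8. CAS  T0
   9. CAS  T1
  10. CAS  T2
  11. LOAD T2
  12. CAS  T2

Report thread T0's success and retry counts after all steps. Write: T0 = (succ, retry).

T0 = (2, 0)

step 1: T1 LOAD ⇒ load; ctr=4 reg=4
step 2: T2 LOAD ⇒ load; ctr=4 reg=4
step 3: T1 CAS ⇒ ok; ctr=5 reg=4
step 4: T1 LOAD ⇒ load; ctr=5 reg=5
step 5: T0 LOAD ⇒ load; ctr=5 reg=5
step 6: T0 CAS ⇒ ok; ctr=6 reg=5
step 7: T0 LOAD ⇒ load; ctr=6 reg=6
step 8: T0 CAS ⇒ ok; ctr=7 reg=6
step 9: T1 CAS ⇒ retry; ctr=7 reg=5
step 10: T2 CAS ⇒ retry; ctr=7 reg=4
step 11: T2 LOAD ⇒ load; ctr=7 reg=7
step 12: T2 CAS ⇒ ok; ctr=8 reg=7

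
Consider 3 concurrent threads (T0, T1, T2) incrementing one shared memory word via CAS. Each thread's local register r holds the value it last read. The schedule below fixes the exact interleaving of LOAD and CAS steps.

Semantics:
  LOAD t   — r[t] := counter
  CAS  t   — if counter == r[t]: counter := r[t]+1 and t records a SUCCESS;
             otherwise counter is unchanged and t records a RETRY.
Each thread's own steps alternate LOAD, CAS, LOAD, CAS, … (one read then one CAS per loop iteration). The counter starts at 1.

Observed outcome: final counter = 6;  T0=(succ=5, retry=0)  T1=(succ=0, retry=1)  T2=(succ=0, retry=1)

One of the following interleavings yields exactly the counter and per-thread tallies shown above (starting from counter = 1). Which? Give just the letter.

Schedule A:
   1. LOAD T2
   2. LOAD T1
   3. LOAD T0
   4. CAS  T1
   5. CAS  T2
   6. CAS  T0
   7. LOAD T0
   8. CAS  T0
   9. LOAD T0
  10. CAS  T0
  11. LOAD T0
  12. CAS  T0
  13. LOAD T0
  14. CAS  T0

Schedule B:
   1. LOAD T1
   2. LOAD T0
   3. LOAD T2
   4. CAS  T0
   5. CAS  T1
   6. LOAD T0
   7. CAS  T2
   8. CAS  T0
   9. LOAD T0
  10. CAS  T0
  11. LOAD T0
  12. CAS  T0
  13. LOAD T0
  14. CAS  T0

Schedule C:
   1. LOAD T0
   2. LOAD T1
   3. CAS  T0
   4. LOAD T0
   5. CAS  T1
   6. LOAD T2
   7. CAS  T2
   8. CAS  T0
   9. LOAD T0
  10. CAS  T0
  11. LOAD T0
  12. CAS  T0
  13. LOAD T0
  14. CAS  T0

Tracing schedule B:
step 1: T1 LOAD ⇒ load; ctr=1 reg=1
step 2: T0 LOAD ⇒ load; ctr=1 reg=1
step 3: T2 LOAD ⇒ load; ctr=1 reg=1
step 4: T0 CAS ⇒ ok; ctr=2 reg=1
step 5: T1 CAS ⇒ retry; ctr=2 reg=1
step 6: T0 LOAD ⇒ load; ctr=2 reg=2
step 7: T2 CAS ⇒ retry; ctr=2 reg=1
step 8: T0 CAS ⇒ ok; ctr=3 reg=2
step 9: T0 LOAD ⇒ load; ctr=3 reg=3
step 10: T0 CAS ⇒ ok; ctr=4 reg=3
step 11: T0 LOAD ⇒ load; ctr=4 reg=4
step 12: T0 CAS ⇒ ok; ctr=5 reg=4
step 13: T0 LOAD ⇒ load; ctr=5 reg=5
step 14: T0 CAS ⇒ ok; ctr=6 reg=5

B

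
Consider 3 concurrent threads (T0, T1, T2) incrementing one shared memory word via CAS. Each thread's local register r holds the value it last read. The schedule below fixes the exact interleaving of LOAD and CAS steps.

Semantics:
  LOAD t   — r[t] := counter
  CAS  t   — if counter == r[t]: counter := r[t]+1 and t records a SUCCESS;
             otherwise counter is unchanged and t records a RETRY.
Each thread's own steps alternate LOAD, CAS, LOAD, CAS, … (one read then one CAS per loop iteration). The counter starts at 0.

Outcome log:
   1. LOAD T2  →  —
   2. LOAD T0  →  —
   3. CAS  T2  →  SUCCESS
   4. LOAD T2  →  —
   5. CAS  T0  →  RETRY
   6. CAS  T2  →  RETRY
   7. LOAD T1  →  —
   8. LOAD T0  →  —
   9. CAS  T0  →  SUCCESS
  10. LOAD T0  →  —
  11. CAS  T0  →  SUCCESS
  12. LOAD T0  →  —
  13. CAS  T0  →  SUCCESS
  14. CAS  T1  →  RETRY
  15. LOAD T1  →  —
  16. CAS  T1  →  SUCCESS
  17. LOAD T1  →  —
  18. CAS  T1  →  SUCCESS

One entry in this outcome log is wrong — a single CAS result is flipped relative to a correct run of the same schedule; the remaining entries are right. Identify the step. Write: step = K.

Reference trace:
[1] T2.load  rd  (counter 0, T2.r 0)
[2] T0.load  rd  (counter 0, T0.r 0)
[3] T2.cas  hit  (counter 1, T2.r 0)
[4] T2.load  rd  (counter 1, T2.r 1)
[5] T0.cas  miss  (counter 1, T0.r 0)
[6] T2.cas  hit  (counter 2, T2.r 1)
[7] T1.load  rd  (counter 2, T1.r 2)
[8] T0.load  rd  (counter 2, T0.r 2)
[9] T0.cas  hit  (counter 3, T0.r 2)
[10] T0.load  rd  (counter 3, T0.r 3)
[11] T0.cas  hit  (counter 4, T0.r 3)
[12] T0.load  rd  (counter 4, T0.r 4)
[13] T0.cas  hit  (counter 5, T0.r 4)
[14] T1.cas  miss  (counter 5, T1.r 2)
[15] T1.load  rd  (counter 5, T1.r 5)
[16] T1.cas  hit  (counter 6, T1.r 5)
[17] T1.load  rd  (counter 6, T1.r 6)
[18] T1.cas  hit  (counter 7, T1.r 6)
Log disagrees first at step 6.

step = 6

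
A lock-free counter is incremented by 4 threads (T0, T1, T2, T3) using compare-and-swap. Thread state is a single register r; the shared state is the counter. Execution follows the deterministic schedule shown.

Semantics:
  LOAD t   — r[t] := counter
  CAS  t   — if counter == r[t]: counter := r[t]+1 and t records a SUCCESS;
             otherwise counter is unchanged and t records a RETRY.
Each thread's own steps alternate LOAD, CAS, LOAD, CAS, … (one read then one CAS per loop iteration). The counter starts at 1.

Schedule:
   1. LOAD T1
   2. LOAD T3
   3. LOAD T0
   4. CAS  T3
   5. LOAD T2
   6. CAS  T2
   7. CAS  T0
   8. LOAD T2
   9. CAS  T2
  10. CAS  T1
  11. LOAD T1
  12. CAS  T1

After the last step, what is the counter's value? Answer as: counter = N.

[1] T1.load  rd  (counter 1, T1.r 1)
[2] T3.load  rd  (counter 1, T3.r 1)
[3] T0.load  rd  (counter 1, T0.r 1)
[4] T3.cas  hit  (counter 2, T3.r 1)
[5] T2.load  rd  (counter 2, T2.r 2)
[6] T2.cas  hit  (counter 3, T2.r 2)
[7] T0.cas  miss  (counter 3, T0.r 1)
[8] T2.load  rd  (counter 3, T2.r 3)
[9] T2.cas  hit  (counter 4, T2.r 3)
[10] T1.cas  miss  (counter 4, T1.r 1)
[11] T1.load  rd  (counter 4, T1.r 4)
[12] T1.cas  hit  (counter 5, T1.r 4)

counter = 5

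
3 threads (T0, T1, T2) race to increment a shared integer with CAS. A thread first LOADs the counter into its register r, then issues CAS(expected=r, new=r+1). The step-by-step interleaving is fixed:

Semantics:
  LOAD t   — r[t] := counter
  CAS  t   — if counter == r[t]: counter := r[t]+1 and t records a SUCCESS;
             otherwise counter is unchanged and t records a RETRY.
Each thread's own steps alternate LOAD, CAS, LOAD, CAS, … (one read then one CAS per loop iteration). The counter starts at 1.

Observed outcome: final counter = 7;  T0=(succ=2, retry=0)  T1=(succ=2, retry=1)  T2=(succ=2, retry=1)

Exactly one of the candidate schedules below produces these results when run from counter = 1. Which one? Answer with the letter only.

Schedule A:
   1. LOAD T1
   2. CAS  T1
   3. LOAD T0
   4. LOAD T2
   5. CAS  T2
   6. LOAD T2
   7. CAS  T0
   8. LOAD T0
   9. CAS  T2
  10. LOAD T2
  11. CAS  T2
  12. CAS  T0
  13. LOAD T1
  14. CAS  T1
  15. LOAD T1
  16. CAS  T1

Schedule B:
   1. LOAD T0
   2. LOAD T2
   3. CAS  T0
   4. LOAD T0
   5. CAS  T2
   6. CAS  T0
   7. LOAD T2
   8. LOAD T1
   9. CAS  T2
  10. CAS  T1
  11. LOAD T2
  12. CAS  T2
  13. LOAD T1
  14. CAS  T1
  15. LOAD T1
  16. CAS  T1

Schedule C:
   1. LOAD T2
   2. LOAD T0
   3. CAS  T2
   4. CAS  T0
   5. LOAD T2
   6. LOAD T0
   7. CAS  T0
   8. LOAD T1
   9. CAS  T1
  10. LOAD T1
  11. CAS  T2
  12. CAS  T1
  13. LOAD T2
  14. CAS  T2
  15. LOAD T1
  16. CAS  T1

B

Run B:
1. LOAD T0 → mem=1 r[T0]=1 [LOAD]
2. LOAD T2 → mem=1 r[T2]=1 [LOAD]
3. CAS T0 → mem=2 r[T0]=1 [OK]
4. LOAD T0 → mem=2 r[T0]=2 [LOAD]
5. CAS T2 → mem=2 r[T2]=1 [RETRY]
6. CAS T0 → mem=3 r[T0]=2 [OK]
7. LOAD T2 → mem=3 r[T2]=3 [LOAD]
8. LOAD T1 → mem=3 r[T1]=3 [LOAD]
9. CAS T2 → mem=4 r[T2]=3 [OK]
10. CAS T1 → mem=4 r[T1]=3 [RETRY]
11. LOAD T2 → mem=4 r[T2]=4 [LOAD]
12. CAS T2 → mem=5 r[T2]=4 [OK]
13. LOAD T1 → mem=5 r[T1]=5 [LOAD]
14. CAS T1 → mem=6 r[T1]=5 [OK]
15. LOAD T1 → mem=6 r[T1]=6 [LOAD]
16. CAS T1 → mem=7 r[T1]=6 [OK]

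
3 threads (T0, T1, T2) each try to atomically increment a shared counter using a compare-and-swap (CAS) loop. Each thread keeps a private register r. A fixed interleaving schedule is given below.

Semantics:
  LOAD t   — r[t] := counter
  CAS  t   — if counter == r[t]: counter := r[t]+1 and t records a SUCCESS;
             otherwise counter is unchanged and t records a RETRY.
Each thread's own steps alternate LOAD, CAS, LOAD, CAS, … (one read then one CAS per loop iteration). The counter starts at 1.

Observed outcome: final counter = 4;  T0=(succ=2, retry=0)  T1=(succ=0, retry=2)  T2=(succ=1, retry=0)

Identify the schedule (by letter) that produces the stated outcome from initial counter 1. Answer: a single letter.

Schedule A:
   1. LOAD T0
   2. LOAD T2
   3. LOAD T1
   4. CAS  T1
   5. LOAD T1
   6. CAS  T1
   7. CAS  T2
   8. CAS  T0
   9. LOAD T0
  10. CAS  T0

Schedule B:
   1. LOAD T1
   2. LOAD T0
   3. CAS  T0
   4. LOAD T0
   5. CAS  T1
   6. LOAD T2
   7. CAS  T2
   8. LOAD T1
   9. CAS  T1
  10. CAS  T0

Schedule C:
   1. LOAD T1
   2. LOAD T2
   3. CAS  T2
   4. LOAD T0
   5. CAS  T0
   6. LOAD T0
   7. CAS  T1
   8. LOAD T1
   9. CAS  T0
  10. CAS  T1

C

Tracing schedule C:
1. LOAD T1 → mem=1 r[T1]=1 [LOAD]
2. LOAD T2 → mem=1 r[T2]=1 [LOAD]
3. CAS T2 → mem=2 r[T2]=1 [OK]
4. LOAD T0 → mem=2 r[T0]=2 [LOAD]
5. CAS T0 → mem=3 r[T0]=2 [OK]
6. LOAD T0 → mem=3 r[T0]=3 [LOAD]
7. CAS T1 → mem=3 r[T1]=1 [RETRY]
8. LOAD T1 → mem=3 r[T1]=3 [LOAD]
9. CAS T0 → mem=4 r[T0]=3 [OK]
10. CAS T1 → mem=4 r[T1]=3 [RETRY]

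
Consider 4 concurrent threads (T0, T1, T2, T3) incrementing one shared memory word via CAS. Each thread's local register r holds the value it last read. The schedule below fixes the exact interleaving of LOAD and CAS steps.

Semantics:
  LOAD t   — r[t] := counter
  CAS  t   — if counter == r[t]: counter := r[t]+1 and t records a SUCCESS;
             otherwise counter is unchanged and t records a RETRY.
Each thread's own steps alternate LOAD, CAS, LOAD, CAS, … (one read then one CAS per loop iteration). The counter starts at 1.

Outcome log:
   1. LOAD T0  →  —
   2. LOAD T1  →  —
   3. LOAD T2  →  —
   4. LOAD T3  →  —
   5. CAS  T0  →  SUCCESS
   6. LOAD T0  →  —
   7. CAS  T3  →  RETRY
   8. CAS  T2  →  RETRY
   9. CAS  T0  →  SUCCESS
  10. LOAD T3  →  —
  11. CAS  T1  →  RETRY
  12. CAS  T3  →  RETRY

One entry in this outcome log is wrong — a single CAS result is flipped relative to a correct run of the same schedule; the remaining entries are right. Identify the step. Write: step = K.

Reference trace:
   1) LOAD T0:  M=1  r_T0=1
   2) LOAD T1:  M=1  r_T1=1
   3) LOAD T2:  M=1  r_T2=1
   4) LOAD T3:  M=1  r_T3=1
   5) CAS  T0:  M=2  r_T0=1 ✓
   6) LOAD T0:  M=2  r_T0=2
   7) CAS  T3:  M=2  r_T3=1 ✗
   8) CAS  T2:  M=2  r_T2=1 ✗
   9) CAS  T0:  M=3  r_T0=2 ✓
  10) LOAD T3:  M=3  r_T3=3
  11) CAS  T1:  M=3  r_T1=1 ✗
  12) CAS  T3:  M=4  r_T3=3 ✓
Mismatch at 12.

step = 12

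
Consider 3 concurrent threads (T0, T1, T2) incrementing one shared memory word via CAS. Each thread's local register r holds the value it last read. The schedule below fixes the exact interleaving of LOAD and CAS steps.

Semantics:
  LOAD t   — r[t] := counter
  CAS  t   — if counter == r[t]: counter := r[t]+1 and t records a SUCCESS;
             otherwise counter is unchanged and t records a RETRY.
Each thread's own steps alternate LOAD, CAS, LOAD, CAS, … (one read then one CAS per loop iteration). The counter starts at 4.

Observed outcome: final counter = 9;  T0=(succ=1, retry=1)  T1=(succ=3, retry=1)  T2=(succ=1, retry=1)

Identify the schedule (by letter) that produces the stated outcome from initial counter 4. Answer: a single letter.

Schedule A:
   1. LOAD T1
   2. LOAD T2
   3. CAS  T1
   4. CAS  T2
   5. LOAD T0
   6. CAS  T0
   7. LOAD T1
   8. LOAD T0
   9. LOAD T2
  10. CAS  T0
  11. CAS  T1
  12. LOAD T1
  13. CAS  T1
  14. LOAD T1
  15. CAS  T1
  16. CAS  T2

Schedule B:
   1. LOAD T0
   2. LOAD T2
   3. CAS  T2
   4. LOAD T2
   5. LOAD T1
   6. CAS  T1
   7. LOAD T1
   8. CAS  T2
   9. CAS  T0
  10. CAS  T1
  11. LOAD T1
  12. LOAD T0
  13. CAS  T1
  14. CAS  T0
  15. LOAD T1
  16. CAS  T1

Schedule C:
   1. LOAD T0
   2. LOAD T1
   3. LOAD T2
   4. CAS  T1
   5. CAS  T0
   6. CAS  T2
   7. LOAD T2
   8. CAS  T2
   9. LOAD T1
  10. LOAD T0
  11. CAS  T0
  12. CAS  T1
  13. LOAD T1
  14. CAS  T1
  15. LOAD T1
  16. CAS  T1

Run C:
#1 T0 reads 4
#2 T1 reads 4
#3 T2 reads 4
#4 T1 CAS(4→5) writes; counter now 5
#5 T0 CAS(4→5) fails; counter now 5
#6 T2 CAS(4→5) fails; counter now 5
#7 T2 reads 5
#8 T2 CAS(5→6) writes; counter now 6
#9 T1 reads 6
#10 T0 reads 6
#11 T0 CAS(6→7) writes; counter now 7
#12 T1 CAS(6→7) fails; counter now 7
#13 T1 reads 7
#14 T1 CAS(7→8) writes; counter now 8
#15 T1 reads 8
#16 T1 CAS(8→9) writes; counter now 9

C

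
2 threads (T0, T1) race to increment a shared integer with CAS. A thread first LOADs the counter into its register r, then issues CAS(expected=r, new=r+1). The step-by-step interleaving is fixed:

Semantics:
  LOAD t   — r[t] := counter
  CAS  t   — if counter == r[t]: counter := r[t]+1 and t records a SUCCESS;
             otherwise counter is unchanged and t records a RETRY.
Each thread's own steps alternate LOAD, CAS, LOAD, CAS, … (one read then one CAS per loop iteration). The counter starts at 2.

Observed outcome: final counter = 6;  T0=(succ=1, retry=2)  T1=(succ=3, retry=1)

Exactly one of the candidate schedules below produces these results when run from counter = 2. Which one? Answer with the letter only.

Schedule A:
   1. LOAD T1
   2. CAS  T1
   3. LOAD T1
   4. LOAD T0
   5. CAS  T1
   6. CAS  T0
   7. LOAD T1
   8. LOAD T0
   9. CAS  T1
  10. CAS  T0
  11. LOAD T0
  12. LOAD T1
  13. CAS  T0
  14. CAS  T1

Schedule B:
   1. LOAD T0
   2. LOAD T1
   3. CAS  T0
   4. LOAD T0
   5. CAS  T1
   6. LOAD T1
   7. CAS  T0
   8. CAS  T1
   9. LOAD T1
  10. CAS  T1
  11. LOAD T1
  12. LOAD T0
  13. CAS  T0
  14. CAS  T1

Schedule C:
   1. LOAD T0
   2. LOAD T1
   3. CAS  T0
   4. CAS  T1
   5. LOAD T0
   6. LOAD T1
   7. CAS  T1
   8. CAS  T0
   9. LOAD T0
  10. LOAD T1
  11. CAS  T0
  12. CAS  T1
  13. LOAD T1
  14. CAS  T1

A

Tracing schedule A:
step 1: T1 LOAD ⇒ load; ctr=2 reg=2
step 2: T1 CAS ⇒ ok; ctr=3 reg=2
step 3: T1 LOAD ⇒ load; ctr=3 reg=3
step 4: T0 LOAD ⇒ load; ctr=3 reg=3
step 5: T1 CAS ⇒ ok; ctr=4 reg=3
step 6: T0 CAS ⇒ retry; ctr=4 reg=3
step 7: T1 LOAD ⇒ load; ctr=4 reg=4
step 8: T0 LOAD ⇒ load; ctr=4 reg=4
step 9: T1 CAS ⇒ ok; ctr=5 reg=4
step 10: T0 CAS ⇒ retry; ctr=5 reg=4
step 11: T0 LOAD ⇒ load; ctr=5 reg=5
step 12: T1 LOAD ⇒ load; ctr=5 reg=5
step 13: T0 CAS ⇒ ok; ctr=6 reg=5
step 14: T1 CAS ⇒ retry; ctr=6 reg=5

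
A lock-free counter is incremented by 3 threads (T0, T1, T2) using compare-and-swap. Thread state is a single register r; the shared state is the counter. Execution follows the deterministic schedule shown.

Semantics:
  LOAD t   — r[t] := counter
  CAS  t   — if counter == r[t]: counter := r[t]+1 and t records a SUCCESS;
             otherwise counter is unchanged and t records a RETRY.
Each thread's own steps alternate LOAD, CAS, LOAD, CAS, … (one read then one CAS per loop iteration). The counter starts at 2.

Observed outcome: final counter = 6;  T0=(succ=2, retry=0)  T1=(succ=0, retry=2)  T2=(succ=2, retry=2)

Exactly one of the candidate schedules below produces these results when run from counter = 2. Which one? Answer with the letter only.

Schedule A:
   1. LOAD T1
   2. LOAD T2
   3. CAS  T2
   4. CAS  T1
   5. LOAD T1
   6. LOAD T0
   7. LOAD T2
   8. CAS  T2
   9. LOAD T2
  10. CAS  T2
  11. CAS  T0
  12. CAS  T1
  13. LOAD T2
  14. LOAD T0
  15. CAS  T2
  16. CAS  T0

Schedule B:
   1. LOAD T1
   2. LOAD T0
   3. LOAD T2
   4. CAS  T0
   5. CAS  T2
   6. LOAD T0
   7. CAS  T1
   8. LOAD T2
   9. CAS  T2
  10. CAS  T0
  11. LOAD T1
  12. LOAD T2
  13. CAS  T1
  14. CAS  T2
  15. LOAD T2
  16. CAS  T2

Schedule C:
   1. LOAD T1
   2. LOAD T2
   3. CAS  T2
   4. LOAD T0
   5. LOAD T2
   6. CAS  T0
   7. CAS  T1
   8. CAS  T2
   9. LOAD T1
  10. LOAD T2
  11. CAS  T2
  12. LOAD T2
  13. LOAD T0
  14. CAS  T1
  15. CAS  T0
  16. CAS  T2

C

Simulating candidate C:
step 1: T1 LOAD ⇒ load; ctr=2 reg=2
step 2: T2 LOAD ⇒ load; ctr=2 reg=2
step 3: T2 CAS ⇒ ok; ctr=3 reg=2
step 4: T0 LOAD ⇒ load; ctr=3 reg=3
step 5: T2 LOAD ⇒ load; ctr=3 reg=3
step 6: T0 CAS ⇒ ok; ctr=4 reg=3
step 7: T1 CAS ⇒ retry; ctr=4 reg=2
step 8: T2 CAS ⇒ retry; ctr=4 reg=3
step 9: T1 LOAD ⇒ load; ctr=4 reg=4
step 10: T2 LOAD ⇒ load; ctr=4 reg=4
step 11: T2 CAS ⇒ ok; ctr=5 reg=4
step 12: T2 LOAD ⇒ load; ctr=5 reg=5
step 13: T0 LOAD ⇒ load; ctr=5 reg=5
step 14: T1 CAS ⇒ retry; ctr=5 reg=4
step 15: T0 CAS ⇒ ok; ctr=6 reg=5
step 16: T2 CAS ⇒ retry; ctr=6 reg=5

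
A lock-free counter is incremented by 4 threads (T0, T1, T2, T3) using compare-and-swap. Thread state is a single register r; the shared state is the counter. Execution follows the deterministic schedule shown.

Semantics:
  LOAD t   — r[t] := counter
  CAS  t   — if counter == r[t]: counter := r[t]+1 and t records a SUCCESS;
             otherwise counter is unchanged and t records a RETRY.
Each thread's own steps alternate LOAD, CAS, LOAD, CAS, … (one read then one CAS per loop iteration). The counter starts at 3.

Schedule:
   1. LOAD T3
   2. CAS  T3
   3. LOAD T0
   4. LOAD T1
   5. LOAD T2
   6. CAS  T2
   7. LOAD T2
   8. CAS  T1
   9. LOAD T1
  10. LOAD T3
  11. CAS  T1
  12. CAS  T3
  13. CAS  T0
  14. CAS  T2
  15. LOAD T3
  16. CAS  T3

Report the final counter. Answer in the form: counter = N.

   1) LOAD T3:  M=3  r_T3=3
   2) CAS  T3:  M=4  r_T3=3 ✓
   3) LOAD T0:  M=4  r_T0=4
   4) LOAD T1:  M=4  r_T1=4
   5) LOAD T2:  M=4  r_T2=4
   6) CAS  T2:  M=5  r_T2=4 ✓
   7) LOAD T2:  M=5  r_T2=5
   8) CAS  T1:  M=5  r_T1=4 ✗
   9) LOAD T1:  M=5  r_T1=5
  10) LOAD T3:  M=5  r_T3=5
  11) CAS  T1:  M=6  r_T1=5 ✓
  12) CAS  T3:  M=6  r_T3=5 ✗
  13) CAS  T0:  M=6  r_T0=4 ✗
  14) CAS  T2:  M=6  r_T2=5 ✗
  15) LOAD T3:  M=6  r_T3=6
  16) CAS  T3:  M=7  r_T3=6 ✓

counter = 7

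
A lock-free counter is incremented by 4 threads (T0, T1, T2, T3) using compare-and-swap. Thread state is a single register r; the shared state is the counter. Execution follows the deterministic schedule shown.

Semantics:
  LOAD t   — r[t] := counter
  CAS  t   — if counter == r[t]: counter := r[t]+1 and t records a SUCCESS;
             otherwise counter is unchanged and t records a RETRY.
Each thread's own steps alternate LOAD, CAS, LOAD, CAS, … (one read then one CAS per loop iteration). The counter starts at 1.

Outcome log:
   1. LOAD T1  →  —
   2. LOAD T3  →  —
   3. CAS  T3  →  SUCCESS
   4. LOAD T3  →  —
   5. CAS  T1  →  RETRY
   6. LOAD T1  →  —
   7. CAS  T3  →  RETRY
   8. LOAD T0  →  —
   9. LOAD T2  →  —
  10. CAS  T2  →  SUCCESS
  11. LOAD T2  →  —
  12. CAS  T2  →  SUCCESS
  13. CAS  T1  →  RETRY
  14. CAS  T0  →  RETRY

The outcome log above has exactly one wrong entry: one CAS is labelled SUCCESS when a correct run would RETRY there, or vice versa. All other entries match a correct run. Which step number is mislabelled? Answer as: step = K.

step = 7

Correct run:
1. LOAD T1 → mem=1 r[T1]=1 [LOAD]
2. LOAD T3 → mem=1 r[T3]=1 [LOAD]
3. CAS T3 → mem=2 r[T3]=1 [OK]
4. LOAD T3 → mem=2 r[T3]=2 [LOAD]
5. CAS T1 → mem=2 r[T1]=1 [RETRY]
6. LOAD T1 → mem=2 r[T1]=2 [LOAD]
7. CAS T3 → mem=3 r[T3]=2 [OK]
8. LOAD T0 → mem=3 r[T0]=3 [LOAD]
9. LOAD T2 → mem=3 r[T2]=3 [LOAD]
10. CAS T2 → mem=4 r[T2]=3 [OK]
11. LOAD T2 → mem=4 r[T2]=4 [LOAD]
12. CAS T2 → mem=5 r[T2]=4 [OK]
13. CAS T1 → mem=5 r[T1]=2 [RETRY]
14. CAS T0 → mem=5 r[T0]=3 [RETRY]
Mismatch at 7.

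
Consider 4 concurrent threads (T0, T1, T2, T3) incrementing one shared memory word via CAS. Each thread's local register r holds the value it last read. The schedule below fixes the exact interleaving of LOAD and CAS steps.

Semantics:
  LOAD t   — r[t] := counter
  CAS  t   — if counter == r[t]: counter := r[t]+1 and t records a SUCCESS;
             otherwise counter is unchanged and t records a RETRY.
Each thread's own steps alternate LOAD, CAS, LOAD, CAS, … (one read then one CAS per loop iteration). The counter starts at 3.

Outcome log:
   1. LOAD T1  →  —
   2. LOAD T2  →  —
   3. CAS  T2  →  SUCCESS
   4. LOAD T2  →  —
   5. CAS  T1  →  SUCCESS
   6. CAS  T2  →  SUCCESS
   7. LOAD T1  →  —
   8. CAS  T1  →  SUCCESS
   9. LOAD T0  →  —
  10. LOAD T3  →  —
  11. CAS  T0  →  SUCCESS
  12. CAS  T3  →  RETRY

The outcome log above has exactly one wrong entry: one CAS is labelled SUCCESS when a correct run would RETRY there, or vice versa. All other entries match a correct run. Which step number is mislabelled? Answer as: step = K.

step = 5

Reference trace:
1. LOAD T1 → mem=3 r[T1]=3 [LOAD]
2. LOAD T2 → mem=3 r[T2]=3 [LOAD]
3. CAS T2 → mem=4 r[T2]=3 [OK]
4. LOAD T2 → mem=4 r[T2]=4 [LOAD]
5. CAS T1 → mem=4 r[T1]=3 [RETRY]
6. CAS T2 → mem=5 r[T2]=4 [OK]
7. LOAD T1 → mem=5 r[T1]=5 [LOAD]
8. CAS T1 → mem=6 r[T1]=5 [OK]
9. LOAD T0 → mem=6 r[T0]=6 [LOAD]
10. LOAD T3 → mem=6 r[T3]=6 [LOAD]
11. CAS T0 → mem=7 r[T0]=6 [OK]
12. CAS T3 → mem=7 r[T3]=6 [RETRY]
Mismatch at 5.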